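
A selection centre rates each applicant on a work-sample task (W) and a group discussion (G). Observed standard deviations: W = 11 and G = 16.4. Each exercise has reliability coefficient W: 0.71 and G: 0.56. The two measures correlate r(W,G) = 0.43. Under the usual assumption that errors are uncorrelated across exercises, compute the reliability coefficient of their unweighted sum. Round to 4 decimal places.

0.7185

Var(W+G) = 11² + 16.4² + 2·[11·16.4·0.43] = 389.96 + 155.144 = 545.104.
With uncorrelated errors the cross-covariances are all true-score covariance, so they carry over unchanged; only the diagonal terms shrink to ρᵢσᵢ².
True-score variance = [11²·0.71 + 16.4²·0.56] + 155.144 = 236.528 + 155.144 = 391.672.
Reliability = 391.672 / 545.104 = 0.7185.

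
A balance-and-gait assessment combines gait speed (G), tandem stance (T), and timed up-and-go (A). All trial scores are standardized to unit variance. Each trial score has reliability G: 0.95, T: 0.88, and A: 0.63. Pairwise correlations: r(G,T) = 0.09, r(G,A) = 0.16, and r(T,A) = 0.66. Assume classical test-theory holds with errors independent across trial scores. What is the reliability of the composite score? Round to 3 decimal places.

Var(G+T+A) = 3 + 2·[0.09 + 0.16 + 0.66] = 3 + 1.82 = 4.82.
Because errors are independent across components, Cov(Tᵢ,Tⱼ) = Cov(Xᵢ,Xⱼ); the off-diagonal part of the true-score variance is the same as above.
True-score variance = [0.95 + 0.88 + 0.63] + 1.82 = 2.46 + 1.82 = 4.28.
Reliability = 4.28 / 4.82 = 0.888.

0.888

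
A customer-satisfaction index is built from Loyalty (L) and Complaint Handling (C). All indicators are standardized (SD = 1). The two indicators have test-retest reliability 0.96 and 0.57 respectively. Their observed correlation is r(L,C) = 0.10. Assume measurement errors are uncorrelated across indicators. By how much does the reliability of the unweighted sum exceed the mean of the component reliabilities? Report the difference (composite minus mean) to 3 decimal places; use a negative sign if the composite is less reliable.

Var(sum) = 2 + 0.2 = 2.2; true-score variance = 1.53 + 0.2 = 1.73; composite reliability = 0.7864.
Mean component reliability = 0.7650.
Difference = 0.7864 − 0.7650 = 0.021.

0.021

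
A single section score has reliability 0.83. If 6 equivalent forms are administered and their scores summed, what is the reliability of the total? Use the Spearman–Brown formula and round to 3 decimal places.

ρ_k = kρ / (1 + (k−1)ρ) = 6·0.83 / (1 + 5·0.83) = 4.980 / 5.150 = 0.967.

0.967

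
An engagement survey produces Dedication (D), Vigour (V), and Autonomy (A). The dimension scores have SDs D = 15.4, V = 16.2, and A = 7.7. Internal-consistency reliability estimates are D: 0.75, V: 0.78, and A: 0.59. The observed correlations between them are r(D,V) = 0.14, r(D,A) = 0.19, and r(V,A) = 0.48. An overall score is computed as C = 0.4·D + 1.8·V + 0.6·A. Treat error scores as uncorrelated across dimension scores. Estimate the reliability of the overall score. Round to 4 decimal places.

Var(C) = 0.4²·15.4² + 1.8²·16.2² + 0.6²·7.7² + 2·[0.72·15.4·16.2·0.14 + 0.24·15.4·7.7·0.19 + 1.08·16.2·7.7·0.48] = 909.596 + 190.44 = 1100.04.
With uncorrelated errors the cross-covariances are all true-score covariance, so they carry over unchanged; only the diagonal terms shrink to ρᵢσᵢ².
True-score variance = [0.4²·15.4²·0.75 + 1.8²·16.2²·0.78 + 0.6²·7.7²·0.59] + 190.44 = 704.291 + 190.44 = 894.731.
Reliability = 894.731 / 1100.04 = 0.8134.

0.8134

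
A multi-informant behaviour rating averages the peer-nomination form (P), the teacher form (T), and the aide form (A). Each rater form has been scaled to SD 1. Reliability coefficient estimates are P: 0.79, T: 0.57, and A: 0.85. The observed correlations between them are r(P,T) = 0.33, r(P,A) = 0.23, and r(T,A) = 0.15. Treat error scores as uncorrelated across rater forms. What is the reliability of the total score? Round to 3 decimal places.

Var(P+T+A) = 3 + 2·[0.33 + 0.23 + 0.15] = 3 + 1.42 = 4.42.
Because errors are independent across components, Cov(Tᵢ,Tⱼ) = Cov(Xᵢ,Xⱼ); the off-diagonal part of the true-score variance is the same as above.
True-score variance = [0.79 + 0.57 + 0.85] + 1.42 = 2.21 + 1.42 = 3.63.
Reliability = 3.63 / 4.42 = 0.821.

0.821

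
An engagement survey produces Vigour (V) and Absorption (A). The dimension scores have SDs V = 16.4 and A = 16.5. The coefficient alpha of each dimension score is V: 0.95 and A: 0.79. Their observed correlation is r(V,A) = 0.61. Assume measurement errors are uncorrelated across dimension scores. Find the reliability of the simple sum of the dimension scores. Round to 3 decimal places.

0.919

Var(V+A) = 16.4² + 16.5² + 2·[16.4·16.5·0.61] = 541.21 + 330.132 = 871.342.
With uncorrelated errors the cross-covariances are all true-score covariance, so they carry over unchanged; only the diagonal terms shrink to ρᵢσᵢ².
True-score variance = [16.4²·0.95 + 16.5²·0.79] + 330.132 = 470.589 + 330.132 = 800.721.
Reliability = 800.721 / 871.342 = 0.919.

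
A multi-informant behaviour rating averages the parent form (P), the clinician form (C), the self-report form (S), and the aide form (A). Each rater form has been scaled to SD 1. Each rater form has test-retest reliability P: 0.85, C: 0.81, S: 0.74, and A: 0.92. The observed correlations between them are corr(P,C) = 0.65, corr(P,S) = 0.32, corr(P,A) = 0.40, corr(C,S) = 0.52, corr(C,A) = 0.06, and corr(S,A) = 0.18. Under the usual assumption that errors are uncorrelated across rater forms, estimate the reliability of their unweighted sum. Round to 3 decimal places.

0.918

Var(P+C+S+A) = 4 + 2·[0.65 + 0.32 + 0.40 + 0.52 + 0.06 + 0.18] = 4 + 4.26 = 8.26.
Because errors are independent across components, Cov(Tᵢ,Tⱼ) = Cov(Xᵢ,Xⱼ); the off-diagonal part of the true-score variance is the same as above.
True-score variance = [0.85 + 0.81 + 0.74 + 0.92] + 4.26 = 3.32 + 4.26 = 7.58.
Reliability = 7.58 / 8.26 = 0.918.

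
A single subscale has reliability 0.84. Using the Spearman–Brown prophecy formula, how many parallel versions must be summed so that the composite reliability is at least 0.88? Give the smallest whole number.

k ≥ ρ*(1−ρ₁)/(ρ₁(1−ρ*)) = 0.88·0.16 / (0.84·0.12) = 1.397.
Smallest integer k = 2.

2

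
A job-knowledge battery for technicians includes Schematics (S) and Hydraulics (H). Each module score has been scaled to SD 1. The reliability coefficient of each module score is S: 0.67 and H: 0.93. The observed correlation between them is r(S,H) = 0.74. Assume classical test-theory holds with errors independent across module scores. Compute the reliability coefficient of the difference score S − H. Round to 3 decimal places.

0.231

Var(S−H) = 1 + 1 − 2·0.74 = 2 − 1.48 = 0.52.
With uncorrelated errors the cross-covariances are all true-score covariance, so they carry over unchanged; only the diagonal terms shrink to ρᵢσᵢ².
True-score variance = [0.67 + 0.93] − 1.48 = 1.6 − 1.48 = 0.12.
Reliability = 0.12 / 0.52 = 0.231.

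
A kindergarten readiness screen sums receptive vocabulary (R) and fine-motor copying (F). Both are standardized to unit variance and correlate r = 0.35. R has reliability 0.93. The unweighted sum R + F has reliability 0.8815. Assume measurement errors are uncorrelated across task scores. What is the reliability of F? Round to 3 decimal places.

0.750

Var(R+F) = 2 + 2·0.35 = 2.700.
True-score variance = ρ_R + ρ_F + 2·0.35, so 0.8815 = (0.93 + ρ_F + 0.70) / 2.700.
ρ_F = 0.8815·2.700 − 0.93 − 0.70 = 0.750.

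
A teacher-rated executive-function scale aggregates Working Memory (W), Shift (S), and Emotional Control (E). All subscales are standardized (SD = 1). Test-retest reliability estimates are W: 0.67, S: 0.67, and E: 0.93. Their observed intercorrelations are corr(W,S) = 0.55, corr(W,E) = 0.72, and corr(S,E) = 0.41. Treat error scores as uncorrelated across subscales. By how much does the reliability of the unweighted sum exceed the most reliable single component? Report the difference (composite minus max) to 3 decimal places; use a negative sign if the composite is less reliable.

Var(sum) = 3 + 3.36 = 6.36; true-score variance = 2.27 + 3.36 = 5.63; composite reliability = 0.8852.
Max component reliability = 0.9300.
Difference = 0.8852 − 0.9300 = -0.045.

-0.045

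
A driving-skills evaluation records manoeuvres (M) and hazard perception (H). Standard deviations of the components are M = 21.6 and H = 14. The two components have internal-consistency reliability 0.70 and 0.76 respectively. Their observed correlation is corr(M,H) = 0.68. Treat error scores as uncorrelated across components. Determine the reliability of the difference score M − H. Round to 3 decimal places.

0.256

Var(M−H) = 21.6² + 14² − 2·21.6·14·0.68 = 662.56 − 411.264 = 251.296.
With uncorrelated errors the cross-covariances are all true-score covariance, so they carry over unchanged; only the diagonal terms shrink to ρᵢσᵢ².
True-score variance = [21.6²·0.70 + 14²·0.76] − 411.264 = 475.552 − 411.264 = 64.288.
Reliability = 64.288 / 251.296 = 0.256.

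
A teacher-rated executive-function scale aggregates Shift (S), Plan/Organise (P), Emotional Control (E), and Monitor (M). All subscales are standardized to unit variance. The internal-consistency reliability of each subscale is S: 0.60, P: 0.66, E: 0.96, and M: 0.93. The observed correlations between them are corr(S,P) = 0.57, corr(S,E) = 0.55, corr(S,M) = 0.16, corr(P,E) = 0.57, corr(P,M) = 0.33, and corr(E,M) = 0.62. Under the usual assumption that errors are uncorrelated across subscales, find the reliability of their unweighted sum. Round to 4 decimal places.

Var(S+P+E+M) = 4 + 2·[0.57 + 0.55 + 0.16 + 0.57 + 0.33 + 0.62] = 4 + 5.6 = 9.6.
With uncorrelated errors the cross-covariances are all true-score covariance, so they carry over unchanged; only the diagonal terms shrink to ρᵢσᵢ².
True-score variance = [0.60 + 0.66 + 0.96 + 0.93] + 5.6 = 3.15 + 5.6 = 8.75.
Reliability = 8.75 / 9.6 = 0.9115.

0.9115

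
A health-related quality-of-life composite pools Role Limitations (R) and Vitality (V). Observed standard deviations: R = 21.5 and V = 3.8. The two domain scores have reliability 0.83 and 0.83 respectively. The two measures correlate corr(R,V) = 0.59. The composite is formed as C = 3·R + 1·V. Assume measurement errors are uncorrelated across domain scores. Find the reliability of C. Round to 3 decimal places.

Var(C) = 3²·21.5² + 3.8² + 2·[3·21.5·3.8·0.59] = 4174.69 + 289.218 = 4463.91.
Under uncorrelated errors the observed covariances equal the true-score covariances, so only the own-variance terms attenuate.
True-score variance = [3²·21.5²·0.83 + 3.8²·0.83] + 289.218 = 3464.99 + 289.218 = 3754.21.
Reliability = 3754.21 / 4463.91 = 0.841.

0.841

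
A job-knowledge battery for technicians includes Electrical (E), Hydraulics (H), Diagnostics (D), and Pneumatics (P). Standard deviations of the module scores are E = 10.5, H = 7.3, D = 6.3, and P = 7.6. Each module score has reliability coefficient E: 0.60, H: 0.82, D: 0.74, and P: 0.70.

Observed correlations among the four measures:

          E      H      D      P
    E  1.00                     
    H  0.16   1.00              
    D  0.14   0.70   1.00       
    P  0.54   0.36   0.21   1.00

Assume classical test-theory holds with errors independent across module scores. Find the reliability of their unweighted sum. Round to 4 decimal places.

0.8420

Var(E+H+D+P) = 10.5² + 7.3² + 6.3² + 7.6² + 2·[10.5·7.3·0.16 + 10.5·6.3·0.14 + 10.5·7.6·0.54 + 7.3·6.3·0.70 + 7.3·7.6·0.36 + 6.3·7.6·0.21] = 260.99 + 253.675 = 514.665.
Because errors are independent across components, Cov(Tᵢ,Tⱼ) = Cov(Xᵢ,Xⱼ); the off-diagonal part of the true-score variance is the same as above.
True-score variance = [10.5²·0.60 + 7.3²·0.82 + 6.3²·0.74 + 7.6²·0.70] + 253.675 = 179.65 + 253.675 = 433.326.
Reliability = 433.326 / 514.665 = 0.8420.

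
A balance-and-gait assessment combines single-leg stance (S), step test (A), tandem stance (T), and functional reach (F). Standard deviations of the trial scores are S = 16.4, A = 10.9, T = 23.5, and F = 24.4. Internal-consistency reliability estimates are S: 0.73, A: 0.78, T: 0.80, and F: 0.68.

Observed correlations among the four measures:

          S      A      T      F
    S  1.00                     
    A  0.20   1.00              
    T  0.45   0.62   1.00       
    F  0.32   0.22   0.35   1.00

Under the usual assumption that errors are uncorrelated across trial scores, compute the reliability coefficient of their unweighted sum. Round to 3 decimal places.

0.869

Var(S+A+T+F) = 16.4² + 10.9² + 23.5² + 24.4² + 2·[16.4·10.9·0.20 + 16.4·23.5·0.45 + 16.4·24.4·0.32 + 10.9·23.5·0.62 + 10.9·24.4·0.22 + 23.5·24.4·0.35] = 1535.38 + 1510.49 = 3045.87.
Because errors are independent across components, Cov(Tᵢ,Tⱼ) = Cov(Xᵢ,Xⱼ); the off-diagonal part of the true-score variance is the same as above.
True-score variance = [16.4²·0.73 + 10.9²·0.78 + 23.5²·0.80 + 24.4²·0.68] + 1510.49 = 1135.66 + 1510.49 = 2646.15.
Reliability = 2646.15 / 3045.87 = 0.869.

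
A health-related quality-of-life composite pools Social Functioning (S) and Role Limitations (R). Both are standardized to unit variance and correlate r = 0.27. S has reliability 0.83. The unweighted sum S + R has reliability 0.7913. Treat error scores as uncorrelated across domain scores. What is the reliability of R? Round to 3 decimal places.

Var(S+R) = 2 + 2·0.27 = 2.540.
True-score variance = ρ_S + ρ_R + 2·0.27, so 0.7913 = (0.83 + ρ_R + 0.54) / 2.540.
ρ_R = 0.7913·2.540 − 0.83 − 0.54 = 0.640.

0.640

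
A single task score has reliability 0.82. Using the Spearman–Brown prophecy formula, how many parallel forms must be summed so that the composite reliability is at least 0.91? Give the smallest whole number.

3

k ≥ ρ*(1−ρ₁)/(ρ₁(1−ρ*)) = 0.91·0.18 / (0.82·0.09) = 2.220.
Smallest integer k = 3.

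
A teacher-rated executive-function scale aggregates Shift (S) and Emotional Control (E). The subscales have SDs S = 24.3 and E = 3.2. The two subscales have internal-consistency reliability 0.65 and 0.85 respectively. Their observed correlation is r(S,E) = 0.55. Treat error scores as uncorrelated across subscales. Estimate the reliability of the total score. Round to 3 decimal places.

Var(S+E) = 24.3² + 3.2² + 2·[24.3·3.2·0.55] = 600.73 + 85.536 = 686.266.
Under uncorrelated errors the observed covariances equal the true-score covariances, so only the own-variance terms attenuate.
True-score variance = [24.3²·0.65 + 3.2²·0.85] + 85.536 = 392.523 + 85.536 = 478.059.
Reliability = 478.059 / 686.266 = 0.697.

0.697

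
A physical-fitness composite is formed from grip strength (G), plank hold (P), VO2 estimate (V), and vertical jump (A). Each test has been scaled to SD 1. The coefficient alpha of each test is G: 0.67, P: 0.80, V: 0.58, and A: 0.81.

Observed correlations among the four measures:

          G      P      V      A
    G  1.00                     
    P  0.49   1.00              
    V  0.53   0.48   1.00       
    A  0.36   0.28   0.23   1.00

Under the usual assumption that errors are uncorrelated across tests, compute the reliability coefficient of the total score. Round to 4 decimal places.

Var(G+P+V+A) = 4 + 2·[0.49 + 0.53 + 0.36 + 0.48 + 0.28 + 0.23] = 4 + 4.74 = 8.74.
Under uncorrelated errors the observed covariances equal the true-score covariances, so only the own-variance terms attenuate.
True-score variance = [0.67 + 0.80 + 0.58 + 0.81] + 4.74 = 2.86 + 4.74 = 7.6.
Reliability = 7.6 / 8.74 = 0.8696.

0.8696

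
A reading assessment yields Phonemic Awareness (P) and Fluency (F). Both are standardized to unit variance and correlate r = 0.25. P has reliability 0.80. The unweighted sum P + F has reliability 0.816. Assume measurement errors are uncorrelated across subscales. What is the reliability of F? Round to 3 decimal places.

Var(P+F) = 2 + 2·0.25 = 2.500.
True-score variance = ρ_P + ρ_F + 2·0.25, so 0.816 = (0.80 + ρ_F + 0.50) / 2.500.
ρ_F = 0.816·2.500 − 0.80 − 0.50 = 0.740.

0.740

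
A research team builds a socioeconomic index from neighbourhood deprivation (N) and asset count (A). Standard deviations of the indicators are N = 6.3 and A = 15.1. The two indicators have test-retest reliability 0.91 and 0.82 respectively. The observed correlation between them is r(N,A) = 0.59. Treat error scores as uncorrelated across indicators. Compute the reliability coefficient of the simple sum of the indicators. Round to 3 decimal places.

0.883

Var(N+A) = 6.3² + 15.1² + 2·[6.3·15.1·0.59] = 267.7 + 112.253 = 379.953.
With uncorrelated errors the cross-covariances are all true-score covariance, so they carry over unchanged; only the diagonal terms shrink to ρᵢσᵢ².
True-score variance = [6.3²·0.91 + 15.1²·0.82] + 112.253 = 223.086 + 112.253 = 335.339.
Reliability = 335.339 / 379.953 = 0.883.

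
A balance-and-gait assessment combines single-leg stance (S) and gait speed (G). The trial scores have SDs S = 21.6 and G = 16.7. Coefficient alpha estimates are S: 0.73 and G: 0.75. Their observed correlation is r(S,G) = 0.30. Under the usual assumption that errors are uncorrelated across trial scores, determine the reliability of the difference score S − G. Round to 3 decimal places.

0.630

Var(S−G) = 21.6² + 16.7² − 2·21.6·16.7·0.30 = 745.45 − 216.432 = 529.018.
With uncorrelated errors the cross-covariances are all true-score covariance, so they carry over unchanged; only the diagonal terms shrink to ρᵢσᵢ².
True-score variance = [21.6²·0.73 + 16.7²·0.75] − 216.432 = 549.756 − 216.432 = 333.324.
Reliability = 333.324 / 529.018 = 0.630.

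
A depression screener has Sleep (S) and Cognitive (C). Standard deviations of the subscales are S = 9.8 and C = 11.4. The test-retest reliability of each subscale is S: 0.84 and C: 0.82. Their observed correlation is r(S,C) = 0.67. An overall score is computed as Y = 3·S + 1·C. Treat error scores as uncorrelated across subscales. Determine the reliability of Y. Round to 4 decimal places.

Var(Y) = 3²·9.8² + 11.4² + 2·[3·9.8·11.4·0.67] = 994.32 + 449.114 = 1443.43.
Under uncorrelated errors the observed covariances equal the true-score covariances, so only the own-variance terms attenuate.
True-score variance = [3²·9.8²·0.84 + 11.4²·0.82] + 449.114 = 832.63 + 449.114 = 1281.74.
Reliability = 1281.74 / 1443.43 = 0.8880.

0.8880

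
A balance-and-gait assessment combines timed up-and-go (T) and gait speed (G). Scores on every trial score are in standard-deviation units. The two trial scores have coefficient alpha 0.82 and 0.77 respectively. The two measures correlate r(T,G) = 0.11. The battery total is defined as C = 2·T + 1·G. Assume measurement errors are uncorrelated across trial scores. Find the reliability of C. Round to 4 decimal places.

Var(C) = 2² + 1 + 2·[2·0.11] = 5 + 0.44 = 5.44.
Under uncorrelated errors the observed covariances equal the true-score covariances, so only the own-variance terms attenuate.
True-score variance = [2²·0.82 + 0.77] + 0.44 = 4.05 + 0.44 = 4.49.
Reliability = 4.49 / 5.44 = 0.8254.

0.8254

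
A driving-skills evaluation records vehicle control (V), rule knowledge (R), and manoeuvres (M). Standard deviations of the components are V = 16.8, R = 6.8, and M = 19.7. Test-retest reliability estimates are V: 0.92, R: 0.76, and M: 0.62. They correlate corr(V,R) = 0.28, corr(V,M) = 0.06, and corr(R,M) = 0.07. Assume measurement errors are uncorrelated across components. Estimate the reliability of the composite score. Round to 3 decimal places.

Var(V+R+M) = 16.8² + 6.8² + 19.7² + 2·[16.8·6.8·0.28 + 16.8·19.7·0.06 + 6.8·19.7·0.07] = 716.57 + 122.444 = 839.014.
Under uncorrelated errors the observed covariances equal the true-score covariances, so only the own-variance terms attenuate.
True-score variance = [16.8²·0.92 + 6.8²·0.76 + 19.7²·0.62] + 122.444 = 535.419 + 122.444 = 657.863.
Reliability = 657.863 / 839.014 = 0.784.

0.784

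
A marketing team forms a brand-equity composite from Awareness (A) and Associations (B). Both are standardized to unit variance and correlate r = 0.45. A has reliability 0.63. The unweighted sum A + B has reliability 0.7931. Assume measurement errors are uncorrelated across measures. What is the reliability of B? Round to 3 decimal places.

0.770

Var(A+B) = 2 + 2·0.45 = 2.900.
True-score variance = ρ_A + ρ_B + 2·0.45, so 0.7931 = (0.63 + ρ_B + 0.90) / 2.900.
ρ_B = 0.7931·2.900 − 0.63 − 0.90 = 0.770.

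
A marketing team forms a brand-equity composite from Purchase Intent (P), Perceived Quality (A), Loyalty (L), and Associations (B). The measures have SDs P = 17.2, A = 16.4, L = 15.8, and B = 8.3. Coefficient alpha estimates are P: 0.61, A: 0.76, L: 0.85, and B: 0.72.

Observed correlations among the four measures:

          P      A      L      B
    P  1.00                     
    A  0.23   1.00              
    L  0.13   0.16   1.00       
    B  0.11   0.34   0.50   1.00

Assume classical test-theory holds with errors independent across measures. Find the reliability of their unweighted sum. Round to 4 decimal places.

0.8335

Var(P+A+L+B) = 17.2² + 16.4² + 15.8² + 8.3² + 2·[17.2·16.4·0.23 + 17.2·15.8·0.13 + 17.2·8.3·0.11 + 16.4·15.8·0.16 + 16.4·8.3·0.34 + 15.8·8.3·0.50] = 883.33 + 538.442 = 1421.77.
With uncorrelated errors the cross-covariances are all true-score covariance, so they carry over unchanged; only the diagonal terms shrink to ρᵢσᵢ².
True-score variance = [17.2²·0.61 + 16.4²·0.76 + 15.8²·0.85 + 8.3²·0.72] + 538.442 = 646.667 + 538.442 = 1185.11.
Reliability = 1185.11 / 1421.77 = 0.8335.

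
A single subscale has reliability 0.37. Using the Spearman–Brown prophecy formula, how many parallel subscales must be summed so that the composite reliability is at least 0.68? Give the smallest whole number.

k ≥ ρ*(1−ρ₁)/(ρ₁(1−ρ*)) = 0.68·0.63 / (0.37·0.32) = 3.618.
Smallest integer k = 4.

4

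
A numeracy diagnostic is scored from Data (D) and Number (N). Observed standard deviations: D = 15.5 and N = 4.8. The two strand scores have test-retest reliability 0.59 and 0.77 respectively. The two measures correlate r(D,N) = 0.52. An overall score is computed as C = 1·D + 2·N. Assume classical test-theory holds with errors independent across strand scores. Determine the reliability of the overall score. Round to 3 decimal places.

0.754

Var(C) = 15.5² + 2²·4.8² + 2·[2·15.5·4.8·0.52] = 332.41 + 154.752 = 487.162.
Because errors are independent across components, Cov(Tᵢ,Tⱼ) = Cov(Xᵢ,Xⱼ); the off-diagonal part of the true-score variance is the same as above.
True-score variance = [15.5²·0.59 + 2²·4.8²·0.77] + 154.752 = 212.711 + 154.752 = 367.463.
Reliability = 367.463 / 487.162 = 0.754.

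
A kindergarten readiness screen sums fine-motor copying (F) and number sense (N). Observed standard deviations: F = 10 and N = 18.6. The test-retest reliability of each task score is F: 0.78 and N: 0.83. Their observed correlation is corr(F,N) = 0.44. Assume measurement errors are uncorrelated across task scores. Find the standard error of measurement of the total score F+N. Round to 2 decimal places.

Var(total) = 445.96 + 163.68 = 609.64.
True-score variance = 365.147 + 163.68 = 528.827, so reliability = 0.8674.
Error variance = 609.64 − 528.827 = 80.8132; SEM = √80.8132 = 8.99.

8.99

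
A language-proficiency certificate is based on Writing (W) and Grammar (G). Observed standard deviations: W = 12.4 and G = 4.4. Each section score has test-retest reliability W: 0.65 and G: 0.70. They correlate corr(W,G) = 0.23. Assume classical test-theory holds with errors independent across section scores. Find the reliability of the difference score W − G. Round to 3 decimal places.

0.597

Var(W−G) = 12.4² + 4.4² − 2·12.4·4.4·0.23 = 173.12 − 25.0976 = 148.022.
Because errors are independent across components, Cov(Tᵢ,Tⱼ) = Cov(Xᵢ,Xⱼ); the off-diagonal part of the true-score variance is the same as above.
True-score variance = [12.4²·0.65 + 4.4²·0.70] − 25.0976 = 113.496 − 25.0976 = 88.3984.
Reliability = 88.3984 / 148.022 = 0.597.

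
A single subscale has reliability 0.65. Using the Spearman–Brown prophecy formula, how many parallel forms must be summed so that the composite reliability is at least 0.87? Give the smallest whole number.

4

k ≥ ρ*(1−ρ₁)/(ρ₁(1−ρ*)) = 0.87·0.35 / (0.65·0.13) = 3.604.
Smallest integer k = 4.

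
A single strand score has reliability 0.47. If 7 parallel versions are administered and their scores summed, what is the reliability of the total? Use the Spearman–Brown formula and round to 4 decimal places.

0.8613

ρ_k = kρ / (1 + (k−1)ρ) = 7·0.47 / (1 + 6·0.47) = 3.290 / 3.820 = 0.8613.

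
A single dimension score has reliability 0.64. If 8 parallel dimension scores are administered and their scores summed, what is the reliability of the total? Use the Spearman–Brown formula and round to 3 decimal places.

0.934

ρ_k = kρ / (1 + (k−1)ρ) = 8·0.64 / (1 + 7·0.64) = 5.120 / 5.480 = 0.934.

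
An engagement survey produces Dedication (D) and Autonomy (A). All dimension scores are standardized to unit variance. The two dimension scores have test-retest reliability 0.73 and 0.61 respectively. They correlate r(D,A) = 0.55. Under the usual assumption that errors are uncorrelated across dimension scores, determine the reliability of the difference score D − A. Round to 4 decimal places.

0.2667

Var(D−A) = 1 + 1 − 2·0.55 = 2 − 1.1 = 0.9.
With uncorrelated errors the cross-covariances are all true-score covariance, so they carry over unchanged; only the diagonal terms shrink to ρᵢσᵢ².
True-score variance = [0.73 + 0.61] − 1.1 = 1.34 − 1.1 = 0.24.
Reliability = 0.24 / 0.9 = 0.2667.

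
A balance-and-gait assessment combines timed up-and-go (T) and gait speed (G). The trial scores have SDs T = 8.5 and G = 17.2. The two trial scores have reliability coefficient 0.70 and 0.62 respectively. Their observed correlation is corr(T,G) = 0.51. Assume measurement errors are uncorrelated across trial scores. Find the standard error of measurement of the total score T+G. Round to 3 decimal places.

Var(total) = 368.09 + 149.124 = 517.214.
True-score variance = 233.996 + 149.124 = 383.12, so reliability = 0.7407.
Error variance = 517.214 − 383.12 = 134.094; SEM = √134.094 = 11.580.

11.580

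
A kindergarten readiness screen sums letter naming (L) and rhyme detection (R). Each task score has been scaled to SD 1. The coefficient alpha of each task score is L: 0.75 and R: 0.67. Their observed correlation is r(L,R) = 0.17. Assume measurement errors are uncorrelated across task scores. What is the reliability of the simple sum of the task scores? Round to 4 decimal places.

Var(L+R) = 2 + 2·[0.17] = 2 + 0.34 = 2.34.
Under uncorrelated errors the observed covariances equal the true-score covariances, so only the own-variance terms attenuate.
True-score variance = [0.75 + 0.67] + 0.34 = 1.42 + 0.34 = 1.76.
Reliability = 1.76 / 2.34 = 0.7521.

0.7521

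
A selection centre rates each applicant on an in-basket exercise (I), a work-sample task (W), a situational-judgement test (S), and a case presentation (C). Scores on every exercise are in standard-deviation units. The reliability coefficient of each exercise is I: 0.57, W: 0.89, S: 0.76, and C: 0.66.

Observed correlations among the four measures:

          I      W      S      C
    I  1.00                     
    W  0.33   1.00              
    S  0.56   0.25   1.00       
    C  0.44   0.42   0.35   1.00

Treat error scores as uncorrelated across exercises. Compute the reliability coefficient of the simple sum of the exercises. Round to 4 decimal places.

0.8713

Var(I+W+S+C) = 4 + 2·[0.33 + 0.56 + 0.44 + 0.25 + 0.42 + 0.35] = 4 + 4.7 = 8.7.
Under uncorrelated errors the observed covariances equal the true-score covariances, so only the own-variance terms attenuate.
True-score variance = [0.57 + 0.89 + 0.76 + 0.66] + 4.7 = 2.88 + 4.7 = 7.58.
Reliability = 7.58 / 8.7 = 0.8713.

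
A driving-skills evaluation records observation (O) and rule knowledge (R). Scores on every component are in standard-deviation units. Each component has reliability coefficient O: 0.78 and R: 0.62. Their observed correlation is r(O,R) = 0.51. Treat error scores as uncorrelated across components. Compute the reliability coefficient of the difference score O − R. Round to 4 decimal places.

Var(O−R) = 1 + 1 − 2·0.51 = 2 − 1.02 = 0.98.
Under uncorrelated errors the observed covariances equal the true-score covariances, so only the own-variance terms attenuate.
True-score variance = [0.78 + 0.62] − 1.02 = 1.4 − 1.02 = 0.38.
Reliability = 0.38 / 0.98 = 0.3878.

0.3878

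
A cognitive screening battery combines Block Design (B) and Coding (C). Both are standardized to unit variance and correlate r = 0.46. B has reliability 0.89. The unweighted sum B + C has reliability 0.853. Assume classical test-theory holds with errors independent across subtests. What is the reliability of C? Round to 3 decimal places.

0.681

Var(B+C) = 2 + 2·0.46 = 2.920.
True-score variance = ρ_B + ρ_C + 2·0.46, so 0.853 = (0.89 + ρ_C + 0.92) / 2.920.
ρ_C = 0.853·2.920 − 0.89 − 0.92 = 0.681.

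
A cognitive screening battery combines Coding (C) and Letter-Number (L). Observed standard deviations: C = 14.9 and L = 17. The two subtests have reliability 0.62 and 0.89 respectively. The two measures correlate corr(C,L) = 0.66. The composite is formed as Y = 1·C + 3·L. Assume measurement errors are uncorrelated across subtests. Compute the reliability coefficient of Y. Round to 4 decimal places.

Var(Y) = 14.9² + 3²·17² + 2·[3·14.9·17·0.66] = 2823.01 + 1003.07 = 3826.08.
Under uncorrelated errors the observed covariances equal the true-score covariances, so only the own-variance terms attenuate.
True-score variance = [14.9²·0.62 + 3²·17²·0.89] + 1003.07 = 2452.54 + 1003.07 = 3455.6.
Reliability = 3455.6 / 3826.08 = 0.9032.

0.9032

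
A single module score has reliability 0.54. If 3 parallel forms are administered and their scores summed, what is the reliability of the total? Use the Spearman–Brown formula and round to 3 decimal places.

ρ_k = kρ / (1 + (k−1)ρ) = 3·0.54 / (1 + 2·0.54) = 1.620 / 2.080 = 0.779.

0.779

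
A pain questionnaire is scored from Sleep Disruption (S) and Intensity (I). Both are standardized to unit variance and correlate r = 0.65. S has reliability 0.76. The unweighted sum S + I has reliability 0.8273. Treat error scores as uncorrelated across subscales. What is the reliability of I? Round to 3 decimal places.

Var(S+I) = 2 + 2·0.65 = 3.300.
True-score variance = ρ_S + ρ_I + 2·0.65, so 0.8273 = (0.76 + ρ_I + 1.30) / 3.300.
ρ_I = 0.8273·3.300 − 0.76 − 1.30 = 0.670.

0.670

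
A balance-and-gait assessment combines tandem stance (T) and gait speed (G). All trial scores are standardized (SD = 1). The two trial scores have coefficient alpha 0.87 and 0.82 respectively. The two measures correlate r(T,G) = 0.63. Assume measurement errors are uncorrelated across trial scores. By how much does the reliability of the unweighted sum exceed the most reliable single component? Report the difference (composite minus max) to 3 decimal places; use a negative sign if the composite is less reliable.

Var(sum) = 2 + 1.26 = 3.26; true-score variance = 1.69 + 1.26 = 2.95; composite reliability = 0.9049.
Max component reliability = 0.8700.
Difference = 0.9049 − 0.8700 = 0.035.

0.035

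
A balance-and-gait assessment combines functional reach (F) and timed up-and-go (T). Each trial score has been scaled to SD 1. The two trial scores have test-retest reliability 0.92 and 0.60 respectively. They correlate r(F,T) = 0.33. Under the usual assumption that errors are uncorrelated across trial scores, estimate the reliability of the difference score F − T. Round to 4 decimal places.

Var(F−T) = 1 + 1 − 2·0.33 = 2 − 0.66 = 1.34.
Because errors are independent across components, Cov(Tᵢ,Tⱼ) = Cov(Xᵢ,Xⱼ); the off-diagonal part of the true-score variance is the same as above.
True-score variance = [0.92 + 0.60] − 0.66 = 1.52 − 0.66 = 0.86.
Reliability = 0.86 / 1.34 = 0.6418.

0.6418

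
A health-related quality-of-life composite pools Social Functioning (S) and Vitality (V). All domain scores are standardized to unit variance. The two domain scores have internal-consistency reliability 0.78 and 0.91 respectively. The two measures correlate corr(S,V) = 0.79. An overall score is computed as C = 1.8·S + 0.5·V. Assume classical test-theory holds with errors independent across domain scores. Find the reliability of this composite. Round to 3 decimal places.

Var(C) = 1.8² + 0.5² + 2·[0.9·0.79] = 3.49 + 1.422 = 4.912.
Because errors are independent across components, Cov(Tᵢ,Tⱼ) = Cov(Xᵢ,Xⱼ); the off-diagonal part of the true-score variance is the same as above.
True-score variance = [1.8²·0.78 + 0.5²·0.91] + 1.422 = 2.7547 + 1.422 = 4.1767.
Reliability = 4.1767 / 4.912 = 0.850.

0.850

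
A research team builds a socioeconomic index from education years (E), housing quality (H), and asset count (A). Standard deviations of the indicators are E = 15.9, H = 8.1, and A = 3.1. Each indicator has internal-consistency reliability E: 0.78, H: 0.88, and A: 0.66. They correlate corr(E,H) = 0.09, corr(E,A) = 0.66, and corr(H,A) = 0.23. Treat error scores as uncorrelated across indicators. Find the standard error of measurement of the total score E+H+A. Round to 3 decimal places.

8.171

Var(total) = 328.03 + 99.7956 = 427.826.
True-score variance = 261.271 + 99.7956 = 361.067, so reliability = 0.8440.
Error variance = 427.826 − 361.067 = 66.7588; SEM = √66.7588 = 8.171.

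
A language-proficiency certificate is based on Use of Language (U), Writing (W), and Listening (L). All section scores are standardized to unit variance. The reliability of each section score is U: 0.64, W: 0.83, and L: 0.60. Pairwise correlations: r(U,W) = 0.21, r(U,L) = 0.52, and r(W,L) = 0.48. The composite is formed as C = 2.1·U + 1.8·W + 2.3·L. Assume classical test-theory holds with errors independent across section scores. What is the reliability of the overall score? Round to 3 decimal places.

0.819

Var(C) = 2.1² + 1.8² + 2.3² + 2·[3.78·0.21 + 4.83·0.52 + 4.14·0.48] = 12.94 + 10.5852 = 23.5252.
Because errors are independent across components, Cov(Tᵢ,Tⱼ) = Cov(Xᵢ,Xⱼ); the off-diagonal part of the true-score variance is the same as above.
True-score variance = [2.1²·0.64 + 1.8²·0.83 + 2.3²·0.60] + 10.5852 = 8.6856 + 10.5852 = 19.2708.
Reliability = 19.2708 / 23.5252 = 0.819.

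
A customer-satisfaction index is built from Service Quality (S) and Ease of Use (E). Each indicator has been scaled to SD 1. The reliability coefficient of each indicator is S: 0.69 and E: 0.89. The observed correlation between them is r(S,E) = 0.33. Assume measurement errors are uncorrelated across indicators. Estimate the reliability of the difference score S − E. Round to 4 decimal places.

Var(S−E) = 1 + 1 − 2·0.33 = 2 − 0.66 = 1.34.
Under uncorrelated errors the observed covariances equal the true-score covariances, so only the own-variance terms attenuate.
True-score variance = [0.69 + 0.89] − 0.66 = 1.58 − 0.66 = 0.92.
Reliability = 0.92 / 1.34 = 0.6866.

0.6866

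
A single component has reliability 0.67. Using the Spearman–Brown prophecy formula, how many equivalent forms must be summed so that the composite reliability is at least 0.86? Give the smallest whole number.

k ≥ ρ*(1−ρ₁)/(ρ₁(1−ρ*)) = 0.86·0.33 / (0.67·0.14) = 3.026.
Smallest integer k = 4.

4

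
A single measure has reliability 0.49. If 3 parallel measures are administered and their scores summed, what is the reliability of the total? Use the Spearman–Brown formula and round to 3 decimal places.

ρ_k = kρ / (1 + (k−1)ρ) = 3·0.49 / (1 + 2·0.49) = 1.470 / 1.980 = 0.742.

0.742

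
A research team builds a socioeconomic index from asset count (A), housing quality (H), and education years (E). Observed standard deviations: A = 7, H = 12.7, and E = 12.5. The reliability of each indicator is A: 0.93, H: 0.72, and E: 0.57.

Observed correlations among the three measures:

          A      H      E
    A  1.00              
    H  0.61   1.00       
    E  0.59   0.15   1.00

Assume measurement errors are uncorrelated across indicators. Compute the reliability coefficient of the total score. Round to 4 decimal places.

Var(A+H+E) = 7² + 12.7² + 12.5² + 2·[7·12.7·0.61 + 7·12.5·0.59 + 12.7·12.5·0.15] = 366.54 + 259.333 = 625.873.
With uncorrelated errors the cross-covariances are all true-score covariance, so they carry over unchanged; only the diagonal terms shrink to ρᵢσᵢ².
True-score variance = [7²·0.93 + 12.7²·0.72 + 12.5²·0.57] + 259.333 = 250.761 + 259.333 = 510.094.
Reliability = 510.094 / 625.873 = 0.8150.

0.8150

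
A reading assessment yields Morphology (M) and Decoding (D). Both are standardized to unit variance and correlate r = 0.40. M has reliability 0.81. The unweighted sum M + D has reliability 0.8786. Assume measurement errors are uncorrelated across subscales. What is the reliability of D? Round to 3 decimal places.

0.850

Var(M+D) = 2 + 2·0.40 = 2.800.
True-score variance = ρ_M + ρ_D + 2·0.40, so 0.8786 = (0.81 + ρ_D + 0.80) / 2.800.
ρ_D = 0.8786·2.800 − 0.81 − 0.80 = 0.850.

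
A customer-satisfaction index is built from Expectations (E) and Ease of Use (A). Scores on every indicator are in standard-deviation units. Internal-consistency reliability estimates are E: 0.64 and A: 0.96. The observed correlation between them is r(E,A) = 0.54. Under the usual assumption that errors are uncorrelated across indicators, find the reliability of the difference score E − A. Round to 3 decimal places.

Var(E−A) = 1 + 1 − 2·0.54 = 2 − 1.08 = 0.92.
Because errors are independent across components, Cov(Tᵢ,Tⱼ) = Cov(Xᵢ,Xⱼ); the off-diagonal part of the true-score variance is the same as above.
True-score variance = [0.64 + 0.96] − 1.08 = 1.6 − 1.08 = 0.52.
Reliability = 0.52 / 0.92 = 0.565.

0.565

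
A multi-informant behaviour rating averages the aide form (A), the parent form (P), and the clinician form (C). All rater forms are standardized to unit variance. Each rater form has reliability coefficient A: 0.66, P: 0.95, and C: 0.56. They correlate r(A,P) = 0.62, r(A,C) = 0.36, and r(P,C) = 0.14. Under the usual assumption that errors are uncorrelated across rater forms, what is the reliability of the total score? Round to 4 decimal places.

0.8416

Var(A+P+C) = 3 + 2·[0.62 + 0.36 + 0.14] = 3 + 2.24 = 5.24.
Under uncorrelated errors the observed covariances equal the true-score covariances, so only the own-variance terms attenuate.
True-score variance = [0.66 + 0.95 + 0.56] + 2.24 = 2.17 + 2.24 = 4.41.
Reliability = 4.41 / 5.24 = 0.8416.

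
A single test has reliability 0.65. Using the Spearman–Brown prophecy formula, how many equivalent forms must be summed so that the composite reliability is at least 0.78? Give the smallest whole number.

2

k ≥ ρ*(1−ρ₁)/(ρ₁(1−ρ*)) = 0.78·0.35 / (0.65·0.22) = 1.909.
Smallest integer k = 2.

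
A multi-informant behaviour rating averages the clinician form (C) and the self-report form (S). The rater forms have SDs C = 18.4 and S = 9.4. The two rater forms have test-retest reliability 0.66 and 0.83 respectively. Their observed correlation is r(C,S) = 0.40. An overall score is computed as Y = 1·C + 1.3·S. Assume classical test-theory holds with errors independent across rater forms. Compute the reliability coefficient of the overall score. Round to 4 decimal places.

Var(Y) = 18.4² + 1.3²·9.4² + 2·[1.3·18.4·9.4·0.40] = 487.888 + 179.878 = 667.767.
Under uncorrelated errors the observed covariances equal the true-score covariances, so only the own-variance terms attenuate.
True-score variance = [18.4²·0.66 + 1.3²·9.4²·0.83] + 179.878 = 347.392 + 179.878 = 527.271.
Reliability = 527.271 / 667.767 = 0.7896.

0.7896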